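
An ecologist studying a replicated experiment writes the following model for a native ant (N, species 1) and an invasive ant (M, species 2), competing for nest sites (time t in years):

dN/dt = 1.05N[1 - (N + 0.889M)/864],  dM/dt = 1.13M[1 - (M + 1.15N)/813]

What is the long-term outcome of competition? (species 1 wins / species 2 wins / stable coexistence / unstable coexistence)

Compare the nullcline intercepts: K1/α12 = 864/0.889 = 972 > K2 = 813; K2/α21 = 813/1.15 = 707 < K1 = 864.
Since the inequalities point opposite ways, species 1 can invade but species 2 cannot.

species 1 excludes species 2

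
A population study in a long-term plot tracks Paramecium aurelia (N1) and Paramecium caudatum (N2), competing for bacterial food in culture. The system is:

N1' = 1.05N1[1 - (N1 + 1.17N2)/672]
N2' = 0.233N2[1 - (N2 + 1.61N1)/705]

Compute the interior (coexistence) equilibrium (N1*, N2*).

N1* ≈ 173, N2* ≈ 427

Setting both brackets to zero gives the nullclines N1 + 1.17N2 = 672 and 1.61N1 + N2 = 705.
Substituting N2 = 705 - 1.61N1 into the first: N1(1 - 1.17·1.61) = 672 - 1.17·705.
So N1* = -153/-0.884 = 173, and then N2* = 705 - 1.61·173 = 427.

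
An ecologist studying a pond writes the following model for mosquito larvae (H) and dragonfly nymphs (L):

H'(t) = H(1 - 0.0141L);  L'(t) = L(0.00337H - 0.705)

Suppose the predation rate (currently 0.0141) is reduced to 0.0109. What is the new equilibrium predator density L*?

At the interior fixed point, setting dH/dt = 0 with H > 0 fixes L* = (prey growth rate)/(HL coefficient) — independent of the other coefficients.
With the change, L* = 1/0.0109 = 91.7; it rises from 70.9.

L* ≈ 91.7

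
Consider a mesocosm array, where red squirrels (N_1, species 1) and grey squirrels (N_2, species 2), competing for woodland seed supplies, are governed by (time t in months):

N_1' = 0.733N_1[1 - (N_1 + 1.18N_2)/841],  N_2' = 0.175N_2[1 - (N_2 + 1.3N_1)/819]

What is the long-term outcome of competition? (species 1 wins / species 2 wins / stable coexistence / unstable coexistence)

Compare the nullcline intercepts: K1/α12 = 841/1.18 = 713 < K2 = 819; K2/α21 = 819/1.3 = 630 < K1 = 841.
Since both are reversed, neither can invade when rare; the interior point is a saddle.

unstable coexistence (outcome depends on initial conditions)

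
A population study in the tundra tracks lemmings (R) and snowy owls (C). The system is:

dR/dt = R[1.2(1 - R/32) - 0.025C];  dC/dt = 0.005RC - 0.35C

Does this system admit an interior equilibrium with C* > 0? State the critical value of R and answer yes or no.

Threshold R = 70; K < 70, so no, the predator goes extinct.

The predator equation gives dC/dt > 0 only when R > 0.35/0.005 = 70.
Without the predator, R → K = 32. Since 32 < 70, the predator cannot invade.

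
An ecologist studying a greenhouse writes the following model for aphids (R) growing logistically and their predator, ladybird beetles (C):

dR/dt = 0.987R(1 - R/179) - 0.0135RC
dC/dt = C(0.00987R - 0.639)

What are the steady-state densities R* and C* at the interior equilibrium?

From dC/dt = 0 with C > 0: 0.00987R* = 0.639, so R* = 64.7.
Substitute into dR/dt = 0: 0.987(1 - 64.7/179) = 0.0135C*.
The bracket is 0.638, giving C* = 0.63/0.0135 = 46.7.

R* ≈ 64.7, C* ≈ 46.7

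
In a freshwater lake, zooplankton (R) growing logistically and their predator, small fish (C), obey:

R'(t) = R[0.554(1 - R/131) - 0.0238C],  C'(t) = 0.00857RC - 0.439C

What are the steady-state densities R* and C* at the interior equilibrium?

R* ≈ 51.2, C* ≈ 14.2

From dC/dt = 0 with C > 0: 0.00857R* = 0.439, so R* = 51.2.
Substitute into dR/dt = 0: 0.554(1 - 51.2/131) = 0.0238C*.
The bracket is 0.609, giving C* = 0.337/0.0238 = 14.2.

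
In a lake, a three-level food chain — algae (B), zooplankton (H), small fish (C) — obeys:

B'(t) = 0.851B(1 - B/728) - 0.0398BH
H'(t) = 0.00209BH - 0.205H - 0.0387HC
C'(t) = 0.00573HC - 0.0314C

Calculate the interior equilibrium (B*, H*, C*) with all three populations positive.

B* ≈ 541, H* ≈ 5.48, C* ≈ 23.9

From dC/dt = 0: 0.00573H* = 0.0314, so H* = 5.48.
From dB/dt = 0: 0.851(1 - B*/728) = 0.0398·5.48, giving B* = 728·(1 - 0.256) = 541.
From dH/dt = 0: 0.00209·541 - 0.205 = 0.0387C*, so C* = 0.927/0.0387 = 23.9.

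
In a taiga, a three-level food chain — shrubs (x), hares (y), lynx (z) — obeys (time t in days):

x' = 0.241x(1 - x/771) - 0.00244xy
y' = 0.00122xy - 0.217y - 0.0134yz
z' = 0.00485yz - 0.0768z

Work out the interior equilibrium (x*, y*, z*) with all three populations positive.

x* ≈ 647, y* ≈ 15.8, z* ≈ 42.7

From dz/dt = 0: 0.00485y* = 0.0768, so y* = 15.8.
From dx/dt = 0: 0.241(1 - x*/771) = 0.00244·15.8, giving x* = 771·(1 - 0.16) = 647.
From dy/dt = 0: 0.00122·647 - 0.217 = 0.0134z*, so z* = 0.573/0.0134 = 42.7.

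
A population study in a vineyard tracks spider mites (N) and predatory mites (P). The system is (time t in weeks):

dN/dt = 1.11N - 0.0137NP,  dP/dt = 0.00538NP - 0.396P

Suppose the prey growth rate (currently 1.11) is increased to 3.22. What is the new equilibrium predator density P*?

P* ≈ 235

At the interior fixed point, setting dN/dt = 0 with N > 0 fixes P* = (prey growth rate)/(NP coefficient) — independent of the other coefficients.
With the change, P* = 3.22/0.0137 = 235; it rises from 81.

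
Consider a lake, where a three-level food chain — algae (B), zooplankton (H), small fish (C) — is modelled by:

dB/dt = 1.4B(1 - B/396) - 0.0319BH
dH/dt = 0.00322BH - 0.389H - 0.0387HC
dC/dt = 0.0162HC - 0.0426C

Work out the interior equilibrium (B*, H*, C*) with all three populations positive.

From dC/dt = 0: 0.0162H* = 0.0426, so H* = 2.63.
From dB/dt = 0: 1.4(1 - B*/396) = 0.0319·2.63, giving B* = 396·(1 - 0.0599) = 372.
From dH/dt = 0: 0.00322·372 - 0.389 = 0.0387C*, so C* = 0.81/0.0387 = 20.9.

B* ≈ 372, H* ≈ 2.63, C* ≈ 20.9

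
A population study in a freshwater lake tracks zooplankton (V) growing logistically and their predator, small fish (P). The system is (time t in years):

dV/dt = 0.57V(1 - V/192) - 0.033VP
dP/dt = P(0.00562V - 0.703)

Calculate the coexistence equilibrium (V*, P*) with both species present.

V* ≈ 125, P* ≈ 6.02

From dP/dt = 0 with P > 0: 0.00562V* = 0.703, so V* = 125.
Substitute into dV/dt = 0: 0.57(1 - 125/192) = 0.033P*.
The bracket is 0.348, giving P* = 0.199/0.033 = 6.02.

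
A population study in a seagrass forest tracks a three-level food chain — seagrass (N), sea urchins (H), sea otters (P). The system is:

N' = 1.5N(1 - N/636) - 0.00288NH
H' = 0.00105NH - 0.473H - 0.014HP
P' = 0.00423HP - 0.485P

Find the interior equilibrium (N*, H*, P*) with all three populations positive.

From dP/dt = 0: 0.00423H* = 0.485, so H* = 115.
From dN/dt = 0: 1.5(1 - N*/636) = 0.00288·115, giving N* = 636·(1 - 0.22) = 496.
From dH/dt = 0: 0.00105·496 - 0.473 = 0.014P*, so P* = 0.0478/0.014 = 3.41.

N* ≈ 496, H* ≈ 115, P* ≈ 3.41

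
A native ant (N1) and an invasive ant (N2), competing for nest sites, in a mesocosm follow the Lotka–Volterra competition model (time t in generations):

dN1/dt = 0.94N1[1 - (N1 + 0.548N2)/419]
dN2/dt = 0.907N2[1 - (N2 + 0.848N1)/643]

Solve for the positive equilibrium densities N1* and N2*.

N1* ≈ 124, N2* ≈ 537

Setting both brackets to zero gives the nullclines N1 + 0.548N2 = 419 and 0.848N1 + N2 = 643.
Substituting N2 = 643 - 0.848N1 into the first: N1(1 - 0.548·0.848) = 419 - 0.548·643.
So N1* = 66.6/0.535 = 124, and then N2* = 643 - 0.848·124 = 537.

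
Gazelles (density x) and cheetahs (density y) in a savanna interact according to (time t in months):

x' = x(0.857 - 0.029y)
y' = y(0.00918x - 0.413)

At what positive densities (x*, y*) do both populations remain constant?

Set dy/dt = 0 with y > 0: 0.00918x - 0.413 = 0, so x* = 0.413/0.00918 = 45.
Set dx/dt = 0 with x > 0: 0.857 - 0.029y = 0, so y* = 0.857/0.029 = 29.6.

x* ≈ 45, y* ≈ 29.6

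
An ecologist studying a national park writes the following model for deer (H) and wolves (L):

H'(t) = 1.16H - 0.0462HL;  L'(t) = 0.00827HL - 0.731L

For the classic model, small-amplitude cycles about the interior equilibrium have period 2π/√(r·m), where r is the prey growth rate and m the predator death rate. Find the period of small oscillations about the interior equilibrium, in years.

T ≈ 6.82 years

Here r = 1.16 and m = 0.731, so r·m = 0.848.
ω = √0.848 = 0.921 per year, hence T = 2π/ω ≈ 6.82 years.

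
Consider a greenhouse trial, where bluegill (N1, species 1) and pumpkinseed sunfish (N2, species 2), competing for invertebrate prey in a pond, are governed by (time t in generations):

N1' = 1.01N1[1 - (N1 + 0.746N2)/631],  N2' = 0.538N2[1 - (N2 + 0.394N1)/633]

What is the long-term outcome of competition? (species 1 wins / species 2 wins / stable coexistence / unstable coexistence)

Compare the nullcline intercepts: K1/α12 = 631/0.746 = 846 > K2 = 633; K2/α21 = 633/0.394 = 1610 > K1 = 631.
Since both inequalities hold, each species can invade when rare, so the interior equilibrium is stable.

stable coexistence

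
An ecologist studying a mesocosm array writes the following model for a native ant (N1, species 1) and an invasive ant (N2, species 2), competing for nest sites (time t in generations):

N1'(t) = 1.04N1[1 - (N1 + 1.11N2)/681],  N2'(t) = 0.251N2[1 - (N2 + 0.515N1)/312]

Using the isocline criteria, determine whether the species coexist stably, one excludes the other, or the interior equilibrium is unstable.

species 1 excludes species 2

Compare the nullcline intercepts: K1/α12 = 681/1.11 = 614 > K2 = 312; K2/α21 = 312/0.515 = 606 < K1 = 681.
Since the inequalities point opposite ways, species 1 can invade but species 2 cannot.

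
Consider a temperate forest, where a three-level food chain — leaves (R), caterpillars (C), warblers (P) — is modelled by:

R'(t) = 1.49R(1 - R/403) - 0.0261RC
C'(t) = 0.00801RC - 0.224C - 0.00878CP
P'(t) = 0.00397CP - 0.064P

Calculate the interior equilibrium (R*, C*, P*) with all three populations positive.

From dP/dt = 0: 0.00397C* = 0.064, so C* = 16.1.
From dR/dt = 0: 1.49(1 - R*/403) = 0.0261·16.1, giving R* = 403·(1 - 0.282) = 289.
From dC/dt = 0: 0.00801·289 - 0.224 = 0.00878P*, so P* = 2.09/0.00878 = 238.

R* ≈ 289, C* ≈ 16.1, P* ≈ 238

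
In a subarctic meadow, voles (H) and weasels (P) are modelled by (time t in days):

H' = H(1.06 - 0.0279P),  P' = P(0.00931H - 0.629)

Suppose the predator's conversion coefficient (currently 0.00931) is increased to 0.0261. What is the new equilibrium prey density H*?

H* ≈ 24.1

At the interior fixed point, setting dP/dt = 0 with P > 0 fixes H* = (predator death rate)/(HP coefficient) — independent of the other coefficients.
With the change, H* = 0.629/0.0261 = 24.1; it falls from 67.6.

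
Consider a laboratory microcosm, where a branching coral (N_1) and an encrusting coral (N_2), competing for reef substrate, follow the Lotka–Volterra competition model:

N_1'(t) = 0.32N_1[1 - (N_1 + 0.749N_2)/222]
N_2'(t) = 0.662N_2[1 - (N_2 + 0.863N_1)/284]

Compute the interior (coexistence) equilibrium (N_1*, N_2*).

Setting both brackets to zero gives the nullclines N_1 + 0.749N_2 = 222 and 0.863N_1 + N_2 = 284.
Substituting N_2 = 284 - 0.863N_1 into the first: N_1(1 - 0.749·0.863) = 222 - 0.749·284.
So N_1* = 9.28/0.354 = 26.3, and then N_2* = 284 - 0.863·26.3 = 261.

N_1* ≈ 26.3, N_2* ≈ 261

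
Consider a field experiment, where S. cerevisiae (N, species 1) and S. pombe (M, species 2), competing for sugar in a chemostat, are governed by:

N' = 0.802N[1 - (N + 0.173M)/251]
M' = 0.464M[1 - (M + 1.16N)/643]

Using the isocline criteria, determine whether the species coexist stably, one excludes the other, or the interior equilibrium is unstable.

stable coexistence

Compare the nullcline intercepts: K1/α12 = 251/0.173 = 1450 > K2 = 643; K2/α21 = 643/1.16 = 554 > K1 = 251.
Since both inequalities hold, each species can invade when rare, so the interior equilibrium is stable.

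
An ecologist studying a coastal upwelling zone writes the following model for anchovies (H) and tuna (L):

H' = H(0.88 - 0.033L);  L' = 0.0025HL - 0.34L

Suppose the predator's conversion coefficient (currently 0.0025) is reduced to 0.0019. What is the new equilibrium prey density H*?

At the interior fixed point, setting dL/dt = 0 with L > 0 fixes H* = (predator death rate)/(HL coefficient) — independent of the other coefficients.
With the change, H* = 0.34/0.0019 = 179; it rises from 136.

H* ≈ 179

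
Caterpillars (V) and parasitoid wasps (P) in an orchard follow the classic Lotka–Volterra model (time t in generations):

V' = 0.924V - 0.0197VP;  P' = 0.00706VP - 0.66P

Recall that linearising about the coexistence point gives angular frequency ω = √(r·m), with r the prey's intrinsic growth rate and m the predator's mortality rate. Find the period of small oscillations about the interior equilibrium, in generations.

T ≈ 8.05 generations

Here r = 0.924 and m = 0.66, so r·m = 0.61.
ω = √0.61 = 0.781 per generation, hence T = 2π/ω ≈ 8.05 generations.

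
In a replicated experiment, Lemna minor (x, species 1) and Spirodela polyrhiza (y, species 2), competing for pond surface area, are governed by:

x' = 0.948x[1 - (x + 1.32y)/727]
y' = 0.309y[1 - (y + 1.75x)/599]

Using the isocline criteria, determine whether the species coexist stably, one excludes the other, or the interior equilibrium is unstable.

unstable coexistence (outcome depends on initial conditions)

Compare the nullcline intercepts: K1/α12 = 727/1.32 = 551 < K2 = 599; K2/α21 = 599/1.75 = 342 < K1 = 727.
Since both are reversed, neither can invade when rare; the interior point is a saddle.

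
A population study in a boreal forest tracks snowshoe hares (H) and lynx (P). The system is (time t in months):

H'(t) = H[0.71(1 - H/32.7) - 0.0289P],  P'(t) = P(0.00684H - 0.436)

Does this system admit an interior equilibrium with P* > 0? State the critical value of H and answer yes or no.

The predator equation gives dP/dt > 0 only when H > 0.436/0.00684 = 63.7.
Without the predator, H → K = 32.7. Since 32.7 < 63.7, the predator cannot invade.

Threshold H = 63.7; K < 63.7, so no, the predator goes extinct.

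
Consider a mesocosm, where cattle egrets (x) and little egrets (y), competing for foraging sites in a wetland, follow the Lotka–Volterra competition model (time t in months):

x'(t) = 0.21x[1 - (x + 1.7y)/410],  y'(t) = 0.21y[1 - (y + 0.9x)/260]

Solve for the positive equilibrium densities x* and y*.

x* ≈ 60.4, y* ≈ 206

Setting both brackets to zero gives the nullclines x + 1.7y = 410 and 0.9x + y = 260.
Substituting y = 260 - 0.9x into the first: x(1 - 1.7·0.9) = 410 - 1.7·260.
So x* = -32/-0.53 = 60.4, and then y* = 260 - 0.9·60.4 = 206.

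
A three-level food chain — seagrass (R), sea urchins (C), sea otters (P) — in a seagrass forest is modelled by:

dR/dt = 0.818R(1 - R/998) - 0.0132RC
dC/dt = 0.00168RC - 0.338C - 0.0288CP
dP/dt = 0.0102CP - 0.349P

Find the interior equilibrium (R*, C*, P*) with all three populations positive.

R* ≈ 447, C* ≈ 34.2, P* ≈ 14.3

From dP/dt = 0: 0.0102C* = 0.349, so C* = 34.2.
From dR/dt = 0: 0.818(1 - R*/998) = 0.0132·34.2, giving R* = 998·(1 - 0.552) = 447.
From dC/dt = 0: 0.00168·447 - 0.338 = 0.0288P*, so P* = 0.413/0.0288 = 14.3.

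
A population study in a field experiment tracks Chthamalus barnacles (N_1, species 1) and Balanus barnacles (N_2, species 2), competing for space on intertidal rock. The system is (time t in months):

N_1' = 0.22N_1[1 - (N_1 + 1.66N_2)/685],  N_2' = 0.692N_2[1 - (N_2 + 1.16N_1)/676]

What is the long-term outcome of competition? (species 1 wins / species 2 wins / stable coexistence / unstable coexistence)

unstable coexistence (outcome depends on initial conditions)

Compare the nullcline intercepts: K1/α12 = 685/1.66 = 413 < K2 = 676; K2/α21 = 676/1.16 = 583 < K1 = 685.
Since both are reversed, neither can invade when rare; the interior point is a saddle.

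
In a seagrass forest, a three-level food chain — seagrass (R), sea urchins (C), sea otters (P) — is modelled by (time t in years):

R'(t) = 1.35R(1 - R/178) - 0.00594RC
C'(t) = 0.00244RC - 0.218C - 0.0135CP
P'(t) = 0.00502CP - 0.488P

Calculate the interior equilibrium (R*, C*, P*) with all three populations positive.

From dP/dt = 0: 0.00502C* = 0.488, so C* = 97.2.
From dR/dt = 0: 1.35(1 - R*/178) = 0.00594·97.2, giving R* = 178·(1 - 0.428) = 102.
From dC/dt = 0: 0.00244·102 - 0.218 = 0.0135P*, so P* = 0.0305/0.0135 = 2.26.

R* ≈ 102, C* ≈ 97.2, P* ≈ 2.26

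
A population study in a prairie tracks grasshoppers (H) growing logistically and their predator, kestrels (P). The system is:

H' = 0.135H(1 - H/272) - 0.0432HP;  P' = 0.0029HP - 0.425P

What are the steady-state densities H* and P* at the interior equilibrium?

From dP/dt = 0 with P > 0: 0.0029H* = 0.425, so H* = 147.
Substitute into dH/dt = 0: 0.135(1 - 147/272) = 0.0432P*.
The bracket is 0.461, giving P* = 0.0623/0.0432 = 1.44.

H* ≈ 147, P* ≈ 1.44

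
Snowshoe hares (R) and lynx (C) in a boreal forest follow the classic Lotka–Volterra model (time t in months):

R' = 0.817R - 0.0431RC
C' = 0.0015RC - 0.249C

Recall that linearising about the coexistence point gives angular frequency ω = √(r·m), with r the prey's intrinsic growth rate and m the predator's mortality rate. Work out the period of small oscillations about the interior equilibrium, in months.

T ≈ 13.9 months

Here r = 0.817 and m = 0.249, so r·m = 0.203.
ω = √0.203 = 0.451 per month, hence T = 2π/ω ≈ 13.9 months.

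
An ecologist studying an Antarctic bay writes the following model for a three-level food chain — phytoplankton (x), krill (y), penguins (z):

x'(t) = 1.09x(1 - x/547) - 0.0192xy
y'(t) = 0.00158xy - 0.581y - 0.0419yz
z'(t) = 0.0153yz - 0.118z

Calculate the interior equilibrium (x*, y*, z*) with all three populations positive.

From dz/dt = 0: 0.0153y* = 0.118, so y* = 7.71.
From dx/dt = 0: 1.09(1 - x*/547) = 0.0192·7.71, giving x* = 547·(1 - 0.136) = 473.
From dy/dt = 0: 0.00158·473 - 0.581 = 0.0419z*, so z* = 0.166/0.0419 = 3.96.

x* ≈ 473, y* ≈ 7.71, z* ≈ 3.96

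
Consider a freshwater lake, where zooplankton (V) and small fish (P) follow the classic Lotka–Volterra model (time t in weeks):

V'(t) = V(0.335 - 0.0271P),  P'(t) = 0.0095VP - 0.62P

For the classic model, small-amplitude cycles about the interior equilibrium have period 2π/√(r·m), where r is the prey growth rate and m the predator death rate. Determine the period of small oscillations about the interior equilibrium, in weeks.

T ≈ 13.8 weeks

Here r = 0.335 and m = 0.62, so r·m = 0.208.
ω = √0.208 = 0.456 per week, hence T = 2π/ω ≈ 13.8 weeks.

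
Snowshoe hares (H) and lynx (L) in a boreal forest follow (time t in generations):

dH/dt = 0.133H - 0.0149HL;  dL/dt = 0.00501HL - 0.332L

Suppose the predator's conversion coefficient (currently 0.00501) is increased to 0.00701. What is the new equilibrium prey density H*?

H* ≈ 47.4

At the interior fixed point, setting dL/dt = 0 with L > 0 fixes H* = (predator death rate)/(HL coefficient) — independent of the other coefficients.
With the change, H* = 0.332/0.00701 = 47.4; it falls from 66.3.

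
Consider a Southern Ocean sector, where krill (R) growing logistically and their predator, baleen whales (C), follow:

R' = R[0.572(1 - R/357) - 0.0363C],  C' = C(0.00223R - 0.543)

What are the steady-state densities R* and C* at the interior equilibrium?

From dC/dt = 0 with C > 0: 0.00223R* = 0.543, so R* = 243.
Substitute into dR/dt = 0: 0.572(1 - 243/357) = 0.0363C*.
The bracket is 0.318, giving C* = 0.182/0.0363 = 5.01.

R* ≈ 243, C* ≈ 5.01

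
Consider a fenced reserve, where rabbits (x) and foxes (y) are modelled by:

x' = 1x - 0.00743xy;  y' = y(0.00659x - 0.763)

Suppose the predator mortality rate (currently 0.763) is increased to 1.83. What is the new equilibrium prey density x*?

x* ≈ 278

At the interior fixed point, setting dy/dt = 0 with y > 0 fixes x* = (predator death rate)/(xy coefficient) — independent of the other coefficients.
With the change, x* = 1.83/0.00659 = 278; it rises from 116.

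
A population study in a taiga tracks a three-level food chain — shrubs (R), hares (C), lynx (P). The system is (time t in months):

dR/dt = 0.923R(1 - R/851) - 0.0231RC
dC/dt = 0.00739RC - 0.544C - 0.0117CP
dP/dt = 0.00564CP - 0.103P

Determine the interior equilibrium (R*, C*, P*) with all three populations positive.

R* ≈ 462, C* ≈ 18.3, P* ≈ 245

From dP/dt = 0: 0.00564C* = 0.103, so C* = 18.3.
From dR/dt = 0: 0.923(1 - R*/851) = 0.0231·18.3, giving R* = 851·(1 - 0.457) = 462.
From dC/dt = 0: 0.00739·462 - 0.544 = 0.0117P*, so P* = 2.87/0.0117 = 245.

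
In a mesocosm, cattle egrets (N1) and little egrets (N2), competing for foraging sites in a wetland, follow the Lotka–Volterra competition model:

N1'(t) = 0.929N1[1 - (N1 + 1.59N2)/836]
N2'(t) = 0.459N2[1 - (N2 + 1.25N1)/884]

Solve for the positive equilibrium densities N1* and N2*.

N1* ≈ 577, N2* ≈ 163

Setting both brackets to zero gives the nullclines N1 + 1.59N2 = 836 and 1.25N1 + N2 = 884.
Substituting N2 = 884 - 1.25N1 into the first: N1(1 - 1.59·1.25) = 836 - 1.59·884.
So N1* = -570/-0.988 = 577, and then N2* = 884 - 1.25·577 = 163.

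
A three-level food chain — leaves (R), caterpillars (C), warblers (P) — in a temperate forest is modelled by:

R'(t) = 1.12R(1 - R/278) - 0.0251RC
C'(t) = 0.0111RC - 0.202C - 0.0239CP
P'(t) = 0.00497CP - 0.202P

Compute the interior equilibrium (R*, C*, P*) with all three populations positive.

R* ≈ 24.8, C* ≈ 40.6, P* ≈ 3.06

From dP/dt = 0: 0.00497C* = 0.202, so C* = 40.6.
From dR/dt = 0: 1.12(1 - R*/278) = 0.0251·40.6, giving R* = 278·(1 - 0.911) = 24.8.
From dC/dt = 0: 0.0111·24.8 - 0.202 = 0.0239P*, so P* = 0.0731/0.0239 = 3.06.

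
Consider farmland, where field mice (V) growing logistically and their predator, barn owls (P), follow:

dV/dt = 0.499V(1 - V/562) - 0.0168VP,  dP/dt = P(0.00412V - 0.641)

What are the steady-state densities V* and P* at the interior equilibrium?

V* ≈ 156, P* ≈ 21.5

From dP/dt = 0 with P > 0: 0.00412V* = 0.641, so V* = 156.
Substitute into dV/dt = 0: 0.499(1 - 156/562) = 0.0168P*.
The bracket is 0.723, giving P* = 0.361/0.0168 = 21.5.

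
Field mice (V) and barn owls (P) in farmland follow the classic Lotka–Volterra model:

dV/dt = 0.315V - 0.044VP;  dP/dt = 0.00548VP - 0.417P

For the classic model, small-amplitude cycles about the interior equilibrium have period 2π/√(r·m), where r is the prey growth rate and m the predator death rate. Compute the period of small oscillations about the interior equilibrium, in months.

T ≈ 17.3 months

Here r = 0.315 and m = 0.417, so r·m = 0.131.
ω = √0.131 = 0.362 per month, hence T = 2π/ω ≈ 17.3 months.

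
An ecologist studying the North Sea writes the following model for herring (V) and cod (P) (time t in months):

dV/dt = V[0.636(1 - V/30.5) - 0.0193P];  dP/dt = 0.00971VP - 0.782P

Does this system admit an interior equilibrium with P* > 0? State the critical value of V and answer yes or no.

The predator equation gives dP/dt > 0 only when V > 0.782/0.00971 = 80.5.
Without the predator, V → K = 30.5. Since 30.5 < 80.5, the predator cannot invade.

Threshold V = 80.5; K < 80.5, so no, the predator goes extinct.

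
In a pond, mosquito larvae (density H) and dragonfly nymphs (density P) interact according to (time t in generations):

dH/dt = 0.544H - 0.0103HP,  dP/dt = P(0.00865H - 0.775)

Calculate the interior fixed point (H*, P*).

Set dP/dt = 0 with P > 0: 0.00865H - 0.775 = 0, so H* = 0.775/0.00865 = 89.6.
Set dH/dt = 0 with H > 0: 0.544 - 0.0103P = 0, so P* = 0.544/0.0103 = 52.8.

H* ≈ 89.6, P* ≈ 52.8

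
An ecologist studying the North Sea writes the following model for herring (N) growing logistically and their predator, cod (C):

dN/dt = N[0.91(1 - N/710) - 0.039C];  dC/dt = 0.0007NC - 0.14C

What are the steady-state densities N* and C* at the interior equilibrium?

N* ≈ 200, C* ≈ 16.8

From dC/dt = 0 with C > 0: 0.0007N* = 0.14, so N* = 200.
Substitute into dN/dt = 0: 0.91(1 - 200/710) = 0.039C*.
The bracket is 0.718, giving C* = 0.654/0.039 = 16.8.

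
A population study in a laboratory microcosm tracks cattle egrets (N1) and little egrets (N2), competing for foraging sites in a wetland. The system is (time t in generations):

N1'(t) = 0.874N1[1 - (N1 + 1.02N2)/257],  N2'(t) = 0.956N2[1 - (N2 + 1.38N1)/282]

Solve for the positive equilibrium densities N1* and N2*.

Setting both brackets to zero gives the nullclines N1 + 1.02N2 = 257 and 1.38N1 + N2 = 282.
Substituting N2 = 282 - 1.38N1 into the first: N1(1 - 1.02·1.38) = 257 - 1.02·282.
So N1* = -30.6/-0.408 = 75.2, and then N2* = 282 - 1.38·75.2 = 178.

N1* ≈ 75.2, N2* ≈ 178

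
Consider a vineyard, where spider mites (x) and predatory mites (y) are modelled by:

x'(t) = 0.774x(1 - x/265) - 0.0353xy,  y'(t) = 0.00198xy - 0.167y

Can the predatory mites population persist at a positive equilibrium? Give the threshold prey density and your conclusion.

Threshold x = 84.3; K > 84.3, so yes, the predator persists.

The predator equation gives dy/dt > 0 only when x > 0.167/0.00198 = 84.3.
Without the predator, x → K = 265. Since 265 > 84.3, the predator can invade and persist.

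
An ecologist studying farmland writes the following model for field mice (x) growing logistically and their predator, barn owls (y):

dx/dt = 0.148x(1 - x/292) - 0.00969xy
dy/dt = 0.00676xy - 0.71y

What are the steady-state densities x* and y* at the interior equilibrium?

x* ≈ 105, y* ≈ 9.78

From dy/dt = 0 with y > 0: 0.00676x* = 0.71, so x* = 105.
Substitute into dx/dt = 0: 0.148(1 - 105/292) = 0.00969y*.
The bracket is 0.64, giving y* = 0.0948/0.00969 = 9.78.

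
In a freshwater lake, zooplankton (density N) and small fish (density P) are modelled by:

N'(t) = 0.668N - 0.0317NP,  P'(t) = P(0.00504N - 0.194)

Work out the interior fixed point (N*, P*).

N* ≈ 38.5, P* ≈ 21.1

Set dP/dt = 0 with P > 0: 0.00504N - 0.194 = 0, so N* = 0.194/0.00504 = 38.5.
Set dN/dt = 0 with N > 0: 0.668 - 0.0317P = 0, so P* = 0.668/0.0317 = 21.1.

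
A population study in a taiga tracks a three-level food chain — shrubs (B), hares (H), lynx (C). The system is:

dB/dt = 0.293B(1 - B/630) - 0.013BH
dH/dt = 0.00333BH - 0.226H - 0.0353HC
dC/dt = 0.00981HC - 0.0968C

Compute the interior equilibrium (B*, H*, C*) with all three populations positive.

From dC/dt = 0: 0.00981H* = 0.0968, so H* = 9.87.
From dB/dt = 0: 0.293(1 - B*/630) = 0.013·9.87, giving B* = 630·(1 - 0.438) = 354.
From dH/dt = 0: 0.00333·354 - 0.226 = 0.0353C*, so C* = 0.953/0.0353 = 27.

B* ≈ 354, H* ≈ 9.87, C* ≈ 27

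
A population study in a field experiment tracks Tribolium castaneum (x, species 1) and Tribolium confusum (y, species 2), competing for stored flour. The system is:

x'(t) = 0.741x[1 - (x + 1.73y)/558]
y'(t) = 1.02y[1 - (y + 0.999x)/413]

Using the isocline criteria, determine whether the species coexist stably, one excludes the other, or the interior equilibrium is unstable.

Compare the nullcline intercepts: K1/α12 = 558/1.73 = 323 < K2 = 413; K2/α21 = 413/0.999 = 413 < K1 = 558.
Since both are reversed, neither can invade when rare; the interior point is a saddle.

unstable coexistence (outcome depends on initial conditions)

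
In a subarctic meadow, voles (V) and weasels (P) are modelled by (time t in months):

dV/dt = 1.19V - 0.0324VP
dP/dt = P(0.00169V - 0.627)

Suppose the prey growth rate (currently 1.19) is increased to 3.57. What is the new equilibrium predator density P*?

P* ≈ 110

At the interior fixed point, setting dV/dt = 0 with V > 0 fixes P* = (prey growth rate)/(VP coefficient) — independent of the other coefficients.
With the change, P* = 3.57/0.0324 = 110; it rises from 36.7.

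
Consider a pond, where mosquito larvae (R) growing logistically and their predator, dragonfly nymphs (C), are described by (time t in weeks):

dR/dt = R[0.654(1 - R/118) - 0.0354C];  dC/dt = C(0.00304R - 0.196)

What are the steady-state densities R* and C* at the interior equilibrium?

From dC/dt = 0 with C > 0: 0.00304R* = 0.196, so R* = 64.5.
Substitute into dR/dt = 0: 0.654(1 - 64.5/118) = 0.0354C*.
The bracket is 0.454, giving C* = 0.297/0.0354 = 8.38.

R* ≈ 64.5, C* ≈ 8.38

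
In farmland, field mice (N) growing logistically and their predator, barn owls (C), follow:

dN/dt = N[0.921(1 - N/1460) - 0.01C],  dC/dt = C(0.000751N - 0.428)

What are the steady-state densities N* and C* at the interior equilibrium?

N* ≈ 570, C* ≈ 56.1

From dC/dt = 0 with C > 0: 0.000751N* = 0.428, so N* = 570.
Substitute into dN/dt = 0: 0.921(1 - 570/1460) = 0.01C*.
The bracket is 0.61, giving C* = 0.561/0.01 = 56.1.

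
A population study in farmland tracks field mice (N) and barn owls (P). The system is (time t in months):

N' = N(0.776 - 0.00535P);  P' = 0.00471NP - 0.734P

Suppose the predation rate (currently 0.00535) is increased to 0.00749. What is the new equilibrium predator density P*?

At the interior fixed point, setting dN/dt = 0 with N > 0 fixes P* = (prey growth rate)/(NP coefficient) — independent of the other coefficients.
With the change, P* = 0.776/0.00749 = 104; it falls from 145.

P* ≈ 104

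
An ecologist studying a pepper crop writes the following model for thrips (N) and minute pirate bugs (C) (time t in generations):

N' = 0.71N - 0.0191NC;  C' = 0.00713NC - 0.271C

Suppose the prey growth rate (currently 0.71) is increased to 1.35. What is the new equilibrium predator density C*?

C* ≈ 70.7

At the interior fixed point, setting dN/dt = 0 with N > 0 fixes C* = (prey growth rate)/(NC coefficient) — independent of the other coefficients.
With the change, C* = 1.35/0.0191 = 70.7; it rises from 37.2.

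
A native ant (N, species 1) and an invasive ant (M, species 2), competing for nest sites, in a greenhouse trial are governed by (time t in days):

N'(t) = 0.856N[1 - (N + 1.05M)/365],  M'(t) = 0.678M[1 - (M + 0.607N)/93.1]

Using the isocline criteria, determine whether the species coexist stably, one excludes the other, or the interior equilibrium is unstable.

Compare the nullcline intercepts: K1/α12 = 365/1.05 = 348 > K2 = 93.1; K2/α21 = 93.1/0.607 = 153 < K1 = 365.
Since the inequalities point opposite ways, species 1 can invade but species 2 cannot.

species 1 excludes species 2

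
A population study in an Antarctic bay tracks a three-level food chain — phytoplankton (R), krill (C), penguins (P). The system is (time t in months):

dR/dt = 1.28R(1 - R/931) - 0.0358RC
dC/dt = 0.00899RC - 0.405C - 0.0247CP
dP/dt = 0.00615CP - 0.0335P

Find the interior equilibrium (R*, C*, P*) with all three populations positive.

From dP/dt = 0: 0.00615C* = 0.0335, so C* = 5.45.
From dR/dt = 0: 1.28(1 - R*/931) = 0.0358·5.45, giving R* = 931·(1 - 0.152) = 789.
From dC/dt = 0: 0.00899·789 - 0.405 = 0.0247P*, so P* = 6.69/0.0247 = 271.

R* ≈ 789, C* ≈ 5.45, P* ≈ 271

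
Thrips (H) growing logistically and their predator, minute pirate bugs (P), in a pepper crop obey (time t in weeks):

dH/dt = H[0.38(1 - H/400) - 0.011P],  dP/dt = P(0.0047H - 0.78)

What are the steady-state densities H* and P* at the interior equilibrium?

From dP/dt = 0 with P > 0: 0.0047H* = 0.78, so H* = 166.
Substitute into dH/dt = 0: 0.38(1 - 166/400) = 0.011P*.
The bracket is 0.585, giving P* = 0.222/0.011 = 20.2.

H* ≈ 166, P* ≈ 20.2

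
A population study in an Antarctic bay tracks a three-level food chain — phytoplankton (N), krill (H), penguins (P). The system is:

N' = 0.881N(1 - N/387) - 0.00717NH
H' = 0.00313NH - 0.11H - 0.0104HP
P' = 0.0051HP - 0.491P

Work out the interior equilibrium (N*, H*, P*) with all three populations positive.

N* ≈ 83.8, H* ≈ 96.3, P* ≈ 14.6

From dP/dt = 0: 0.0051H* = 0.491, so H* = 96.3.
From dN/dt = 0: 0.881(1 - N*/387) = 0.00717·96.3, giving N* = 387·(1 - 0.784) = 83.8.
From dH/dt = 0: 0.00313·83.8 - 0.11 = 0.0104P*, so P* = 0.152/0.0104 = 14.6.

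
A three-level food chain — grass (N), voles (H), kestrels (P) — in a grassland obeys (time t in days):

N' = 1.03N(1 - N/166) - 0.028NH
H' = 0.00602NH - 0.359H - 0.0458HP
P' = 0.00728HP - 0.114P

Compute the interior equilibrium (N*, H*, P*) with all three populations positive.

From dP/dt = 0: 0.00728H* = 0.114, so H* = 15.7.
From dN/dt = 0: 1.03(1 - N*/166) = 0.028·15.7, giving N* = 166·(1 - 0.426) = 95.3.
From dH/dt = 0: 0.00602·95.3 - 0.359 = 0.0458P*, so P* = 0.215/0.0458 = 4.69.

N* ≈ 95.3, H* ≈ 15.7, P* ≈ 4.69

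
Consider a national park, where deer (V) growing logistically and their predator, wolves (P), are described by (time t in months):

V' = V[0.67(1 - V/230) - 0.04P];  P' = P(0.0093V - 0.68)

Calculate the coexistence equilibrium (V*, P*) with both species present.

V* ≈ 73.1, P* ≈ 11.4

From dP/dt = 0 with P > 0: 0.0093V* = 0.68, so V* = 73.1.
Substitute into dV/dt = 0: 0.67(1 - 73.1/230) = 0.04P*.
The bracket is 0.682, giving P* = 0.457/0.04 = 11.4.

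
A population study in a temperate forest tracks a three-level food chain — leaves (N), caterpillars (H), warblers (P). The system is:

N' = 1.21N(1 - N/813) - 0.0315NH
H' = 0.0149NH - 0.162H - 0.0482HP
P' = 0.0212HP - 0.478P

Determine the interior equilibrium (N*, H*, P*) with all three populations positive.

From dP/dt = 0: 0.0212H* = 0.478, so H* = 22.5.
From dN/dt = 0: 1.21(1 - N*/813) = 0.0315·22.5, giving N* = 813·(1 - 0.587) = 336.
From dH/dt = 0: 0.0149·336 - 0.162 = 0.0482P*, so P* = 4.84/0.0482 = 100.

N* ≈ 336, H* ≈ 22.5, P* ≈ 100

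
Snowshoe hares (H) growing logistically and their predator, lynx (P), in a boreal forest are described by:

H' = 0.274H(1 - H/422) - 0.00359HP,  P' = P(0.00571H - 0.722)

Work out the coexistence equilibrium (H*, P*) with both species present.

H* ≈ 126, P* ≈ 53.5

From dP/dt = 0 with P > 0: 0.00571H* = 0.722, so H* = 126.
Substitute into dH/dt = 0: 0.274(1 - 126/422) = 0.00359P*.
The bracket is 0.7, giving P* = 0.192/0.00359 = 53.5.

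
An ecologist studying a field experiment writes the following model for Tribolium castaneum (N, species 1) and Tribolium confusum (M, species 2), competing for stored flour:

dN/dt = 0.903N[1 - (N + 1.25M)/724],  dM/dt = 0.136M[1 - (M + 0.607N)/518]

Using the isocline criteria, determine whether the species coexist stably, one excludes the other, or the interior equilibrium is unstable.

stable coexistence

Compare the nullcline intercepts: K1/α12 = 724/1.25 = 579 > K2 = 518; K2/α21 = 518/0.607 = 853 > K1 = 724.
Since both inequalities hold, each species can invade when rare, so the interior equilibrium is stable.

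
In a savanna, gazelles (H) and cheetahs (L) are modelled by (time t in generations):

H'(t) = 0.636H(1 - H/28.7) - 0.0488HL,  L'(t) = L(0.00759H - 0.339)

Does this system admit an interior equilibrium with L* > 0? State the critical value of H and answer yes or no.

Threshold H = 44.7; K < 44.7, so no, the predator goes extinct.

The predator equation gives dL/dt > 0 only when H > 0.339/0.00759 = 44.7.
Without the predator, H → K = 28.7. Since 28.7 < 44.7, the predator cannot invade.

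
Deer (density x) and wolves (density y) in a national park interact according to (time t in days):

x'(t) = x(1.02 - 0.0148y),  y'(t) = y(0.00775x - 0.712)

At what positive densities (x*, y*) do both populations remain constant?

x* ≈ 91.9, y* ≈ 68.9

Set dy/dt = 0 with y > 0: 0.00775x - 0.712 = 0, so x* = 0.712/0.00775 = 91.9.
Set dx/dt = 0 with x > 0: 1.02 - 0.0148y = 0, so y* = 1.02/0.0148 = 68.9.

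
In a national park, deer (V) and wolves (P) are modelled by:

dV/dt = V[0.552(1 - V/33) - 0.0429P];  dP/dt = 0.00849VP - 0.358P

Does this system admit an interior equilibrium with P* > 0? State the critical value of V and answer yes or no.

The predator equation gives dP/dt > 0 only when V > 0.358/0.00849 = 42.2.
Without the predator, V → K = 33. Since 33 < 42.2, the predator cannot invade.

Threshold V = 42.2; K < 42.2, so no, the predator goes extinct.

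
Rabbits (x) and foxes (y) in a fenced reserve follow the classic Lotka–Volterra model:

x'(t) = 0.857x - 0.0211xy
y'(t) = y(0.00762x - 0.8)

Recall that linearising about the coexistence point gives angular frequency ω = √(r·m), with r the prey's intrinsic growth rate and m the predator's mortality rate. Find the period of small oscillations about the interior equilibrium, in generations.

Here r = 0.857 and m = 0.8, so r·m = 0.686.
ω = √0.686 = 0.828 per generation, hence T = 2π/ω ≈ 7.59 generations.

T ≈ 7.59 generations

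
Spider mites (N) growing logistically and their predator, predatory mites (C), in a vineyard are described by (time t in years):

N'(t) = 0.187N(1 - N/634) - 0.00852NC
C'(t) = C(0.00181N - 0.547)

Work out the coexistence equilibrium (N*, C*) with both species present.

N* ≈ 302, C* ≈ 11.5

From dC/dt = 0 with C > 0: 0.00181N* = 0.547, so N* = 302.
Substitute into dN/dt = 0: 0.187(1 - 302/634) = 0.00852C*.
The bracket is 0.523, giving C* = 0.0979/0.00852 = 11.5.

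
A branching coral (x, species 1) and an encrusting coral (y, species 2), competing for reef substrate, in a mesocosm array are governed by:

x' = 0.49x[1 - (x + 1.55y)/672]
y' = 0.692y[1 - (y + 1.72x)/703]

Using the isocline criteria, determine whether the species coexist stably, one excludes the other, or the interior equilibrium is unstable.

Compare the nullcline intercepts: K1/α12 = 672/1.55 = 434 < K2 = 703; K2/α21 = 703/1.72 = 409 < K1 = 672.
Since both are reversed, neither can invade when rare; the interior point is a saddle.

unstable coexistence (outcome depends on initial conditions)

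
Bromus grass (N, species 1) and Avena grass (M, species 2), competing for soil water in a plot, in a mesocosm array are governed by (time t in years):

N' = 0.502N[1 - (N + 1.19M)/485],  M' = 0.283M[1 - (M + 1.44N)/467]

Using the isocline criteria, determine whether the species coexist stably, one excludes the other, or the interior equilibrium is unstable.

unstable coexistence (outcome depends on initial conditions)

Compare the nullcline intercepts: K1/α12 = 485/1.19 = 408 < K2 = 467; K2/α21 = 467/1.44 = 324 < K1 = 485.
Since both are reversed, neither can invade when rare; the interior point is a saddle.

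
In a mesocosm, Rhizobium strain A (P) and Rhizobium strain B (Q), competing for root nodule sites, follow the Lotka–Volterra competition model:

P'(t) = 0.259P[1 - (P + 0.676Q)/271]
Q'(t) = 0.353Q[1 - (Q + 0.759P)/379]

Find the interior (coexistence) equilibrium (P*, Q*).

Setting both brackets to zero gives the nullclines P + 0.676Q = 271 and 0.759P + Q = 379.
Substituting Q = 379 - 0.759P into the first: P(1 - 0.676·0.759) = 271 - 0.676·379.
So P* = 14.8/0.487 = 30.4, and then Q* = 379 - 0.759·30.4 = 356.

P* ≈ 30.4, Q* ≈ 356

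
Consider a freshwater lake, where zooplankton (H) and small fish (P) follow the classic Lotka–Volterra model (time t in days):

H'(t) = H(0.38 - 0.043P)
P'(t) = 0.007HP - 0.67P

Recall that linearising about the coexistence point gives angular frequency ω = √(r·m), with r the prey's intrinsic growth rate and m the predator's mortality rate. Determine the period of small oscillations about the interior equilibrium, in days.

T ≈ 12.5 days

Here r = 0.38 and m = 0.67, so r·m = 0.255.
ω = √0.255 = 0.505 per day, hence T = 2π/ω ≈ 12.5 days.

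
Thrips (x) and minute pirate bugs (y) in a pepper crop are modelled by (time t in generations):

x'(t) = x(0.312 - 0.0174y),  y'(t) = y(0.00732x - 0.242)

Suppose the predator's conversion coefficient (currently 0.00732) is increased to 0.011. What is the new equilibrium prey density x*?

At the interior fixed point, setting dy/dt = 0 with y > 0 fixes x* = (predator death rate)/(xy coefficient) — independent of the other coefficients.
With the change, x* = 0.242/0.011 = 22; it falls from 33.1.

x* ≈ 22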